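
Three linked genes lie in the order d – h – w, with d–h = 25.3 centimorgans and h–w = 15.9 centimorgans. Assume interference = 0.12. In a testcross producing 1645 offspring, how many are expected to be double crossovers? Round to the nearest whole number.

Map distances give recombination frequencies of 0.253 and 0.159 for the two intervals.
With interference 0.12 (so coincidence = 0.88), expected double-crossover frequency = 0.253 × 0.159 × 0.88 = 0.03540.
Expected number = 0.03540 × 1645 = 58.23 ≈ 58.

58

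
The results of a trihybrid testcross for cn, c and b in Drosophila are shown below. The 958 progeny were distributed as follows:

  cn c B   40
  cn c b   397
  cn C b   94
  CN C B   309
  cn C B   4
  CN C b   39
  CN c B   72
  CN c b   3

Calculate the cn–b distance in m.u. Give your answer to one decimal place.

9.0 m.u.

The two most frequent reciprocal classes, cn c b and CN C B, are the parental types, so the F1 was cn c b / CN C B.
The two rarest classes, CN c b and cn C B, are the double crossovers. Comparing them with the parentals, only the cn allele has switched, so cn is the middle locus and the order is c – cn – b.
Crossovers in the cn–b interval produce the single-crossover classes cn c B and CN C b (40 + 39 = 79) plus the double crossovers (7).
RF(cn–b) = (79 + 7) / 958 = 86/958 = 0.0898 → 9.0 m.u.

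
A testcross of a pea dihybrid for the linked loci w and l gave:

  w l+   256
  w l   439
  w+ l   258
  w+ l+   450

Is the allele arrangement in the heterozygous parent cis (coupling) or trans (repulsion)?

cis

The two most frequent classes are w+ l+ (450) and w l (439); these are the parental (non-recombinant) types.
So the F1 carried w+ l+ on one chromosome and w l on the other — the recessive alleles are on the same chromosome (cis / coupling).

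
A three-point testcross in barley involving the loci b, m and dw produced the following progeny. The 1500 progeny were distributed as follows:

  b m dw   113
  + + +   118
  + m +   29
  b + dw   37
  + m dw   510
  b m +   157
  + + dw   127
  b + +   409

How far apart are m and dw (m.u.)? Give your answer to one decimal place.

The two most frequent reciprocal classes, b + + and + m dw, are the parental types, so the F1 was b + + / + m dw.
The two rarest classes, b + dw and + m +, are the double crossovers. Comparing them with the parentals, only the dw allele has switched, so dw is the middle locus and the order is b – dw – m.
Crossovers in the dw–m interval produce the single-crossover classes b m + and + + dw (157 + 127 = 284) plus the double crossovers (66).
RF(dw–m) = (284 + 66) / 1500 = 350/1500 = 0.2333 → 23.3 m.u.

23.3 m.u.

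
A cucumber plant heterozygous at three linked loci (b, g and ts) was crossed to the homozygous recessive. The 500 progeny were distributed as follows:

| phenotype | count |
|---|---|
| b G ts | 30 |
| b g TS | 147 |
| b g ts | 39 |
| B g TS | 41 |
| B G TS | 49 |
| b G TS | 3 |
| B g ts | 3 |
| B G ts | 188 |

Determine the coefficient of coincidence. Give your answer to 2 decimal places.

The two most frequent reciprocal classes, b g TS and B G ts, are the parental types, so the F1 was b g TS / B G ts.
The two rarest classes, b G TS and B g ts, are the double crossovers. Comparing them with the parentals, only the g allele has switched, so g is the middle locus and the order is b – g – ts.
b–g: (71 + 6)/500 = 0.1540; g–ts: (88 + 6)/500 = 0.1880.
Expected DCO frequency = 0.1540 × 0.1880 ≈ 0.02895; observed = 6/500 ≈ 0.01200.
Coefficient of coincidence = 0.01200/0.02895 ≈ 0.41.

0.41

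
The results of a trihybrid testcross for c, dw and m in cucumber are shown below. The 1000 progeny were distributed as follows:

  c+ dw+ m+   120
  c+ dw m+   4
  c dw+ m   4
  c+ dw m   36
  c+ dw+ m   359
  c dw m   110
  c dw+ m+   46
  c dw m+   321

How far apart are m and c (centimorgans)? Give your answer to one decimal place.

The two most frequent reciprocal classes, c+ dw+ m and c dw m+, are the parental types, so the F1 was c+ dw+ m / c dw m+.
The two rarest classes, c dw+ m and c+ dw m+, are the double crossovers. Comparing them with the parentals, only the c allele has switched, so c is the middle locus and the order is m – c – dw.
Crossovers in the m–c interval produce the single-crossover classes c+ dw+ m+ and c dw m (120 + 110 = 230) plus the double crossovers (8).
RF(m–c) = (230 + 8) / 1000 = 238/1000 = 0.2380 → 23.8 centimorgans.

23.8 centimorgans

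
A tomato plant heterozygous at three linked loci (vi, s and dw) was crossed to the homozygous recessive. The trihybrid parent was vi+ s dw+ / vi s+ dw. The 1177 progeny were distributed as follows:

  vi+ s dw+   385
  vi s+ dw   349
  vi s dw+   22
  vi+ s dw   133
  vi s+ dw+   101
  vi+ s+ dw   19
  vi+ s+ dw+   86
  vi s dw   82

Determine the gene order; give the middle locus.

vi

The two rarest classes, vi s dw+ and vi+ s+ dw, are the double crossovers. Comparing them with the parentals, only the vi allele has switched, so vi is the middle locus and the order is s – vi – dw.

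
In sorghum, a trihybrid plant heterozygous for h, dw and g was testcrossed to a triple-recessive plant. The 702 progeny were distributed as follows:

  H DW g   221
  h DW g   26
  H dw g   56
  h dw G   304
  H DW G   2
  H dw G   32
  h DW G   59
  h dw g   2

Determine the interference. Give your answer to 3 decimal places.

The two most frequent reciprocal classes, h dw G and H DW g, are the parental types, so the F1 was h dw G / H DW g.
The two rarest classes, h dw g and H DW G, are the double crossovers. Comparing them with the parentals, only the g allele has switched, so g is the middle locus and the order is dw – g – h.
dw–g: (115 + 4)/702 = 0.1695; g–h: (58 + 4)/702 = 0.0883.
Expected DCO frequency = 0.1695 × 0.0883 ≈ 0.01497; observed = 4/702 ≈ 0.00570.
Coefficient of coincidence = 0.00570/0.01497 ≈ 0.381; interference = 1 − 0.381 = 0.619.

0.619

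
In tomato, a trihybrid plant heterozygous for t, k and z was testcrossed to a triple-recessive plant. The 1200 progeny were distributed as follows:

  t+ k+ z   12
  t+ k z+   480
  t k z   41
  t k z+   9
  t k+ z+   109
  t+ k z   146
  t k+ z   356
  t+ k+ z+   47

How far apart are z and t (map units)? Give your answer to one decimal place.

The two most frequent reciprocal classes, t k+ z and t+ k z+, are the parental types, so the F1 was t k+ z / t+ k z+.
The two rarest classes, t+ k+ z and t k z+, are the double crossovers. Comparing them with the parentals, only the t allele has switched, so t is the middle locus and the order is k – t – z.
Crossovers in the t–z interval produce the single-crossover classes t k+ z+ and t+ k z (109 + 146 = 255) plus the double crossovers (21).
RF(t–z) = (255 + 21) / 1200 = 276/1200 = 0.2300 → 23.0 map units.

23.0 map units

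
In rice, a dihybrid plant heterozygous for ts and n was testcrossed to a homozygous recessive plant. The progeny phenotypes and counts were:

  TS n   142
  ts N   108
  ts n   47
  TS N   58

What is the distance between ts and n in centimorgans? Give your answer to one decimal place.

29.6 centimorgans

The two most frequent classes, TS n (142) and ts N (108), are the parental types, so the F1 was TS n / ts N.
The recombinant classes are TS N and ts n: 58 + 47 = 105.
Recombination frequency = 105/355 = 0.2958 ≈ 29.6%, i.e. 29.6 centimorgans.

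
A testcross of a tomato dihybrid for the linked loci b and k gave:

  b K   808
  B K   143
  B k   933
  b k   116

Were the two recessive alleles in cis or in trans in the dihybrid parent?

The two most frequent classes are B k (933) and b K (808); these are the parental (non-recombinant) types.
So the F1 carried B k on one chromosome and b K on the other — the recessive alleles are on opposite chromosomes (trans / repulsion).

trans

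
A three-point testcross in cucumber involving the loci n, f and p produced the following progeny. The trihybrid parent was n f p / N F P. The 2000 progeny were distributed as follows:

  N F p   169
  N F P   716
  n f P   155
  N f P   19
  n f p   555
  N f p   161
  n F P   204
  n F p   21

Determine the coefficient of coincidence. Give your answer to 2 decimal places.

The two rarest classes, n F p and N f P, are the double crossovers. Comparing them with the parentals, only the f allele has switched, so f is the middle locus and the order is p – f – n.
p–f: (324 + 40)/2000 = 0.1820; f–n: (365 + 40)/2000 = 0.2025.
Expected DCO frequency = 0.1820 × 0.2025 ≈ 0.03685; observed = 40/2000 ≈ 0.02000.
Coefficient of coincidence = 0.02000/0.03685 ≈ 0.54.

0.54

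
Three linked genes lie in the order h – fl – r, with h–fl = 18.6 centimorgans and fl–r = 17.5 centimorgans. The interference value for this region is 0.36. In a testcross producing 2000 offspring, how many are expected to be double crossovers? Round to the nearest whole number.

42

Map distances give recombination frequencies of 0.186 and 0.175 for the two intervals.
With interference 0.36 (so coincidence = 0.64), expected double-crossover frequency = 0.186 × 0.175 × 0.64 = 0.02083.
Expected number = 0.02083 × 2000 = 41.66 ≈ 42.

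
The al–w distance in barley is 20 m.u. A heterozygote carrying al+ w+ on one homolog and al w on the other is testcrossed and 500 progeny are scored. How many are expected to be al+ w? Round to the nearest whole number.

50

A map distance of 20 m.u. corresponds to a recombination frequency of 0.200.
The F1 is al+ w+ / al w, so al+ w is a recombinant gamete class with expected frequency r/2 = 0.200/2 = 0.1000.
Expected number = 0.1000 × 500 = 50.00 ≈ 50.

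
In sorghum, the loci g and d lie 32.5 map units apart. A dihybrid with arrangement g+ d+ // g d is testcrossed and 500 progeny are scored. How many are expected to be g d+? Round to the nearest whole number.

81

A map distance of 32.5 map units corresponds to a recombination frequency of 0.325.
The F1 is g+ d+ / g d, so g d+ is a recombinant gamete class with expected frequency r/2 = 0.325/2 = 0.1625.
Expected number = 0.1625 × 500 = 81.25 ≈ 81.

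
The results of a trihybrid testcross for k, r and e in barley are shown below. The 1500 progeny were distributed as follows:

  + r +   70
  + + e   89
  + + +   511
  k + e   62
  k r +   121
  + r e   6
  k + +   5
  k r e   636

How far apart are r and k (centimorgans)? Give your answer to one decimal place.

The two most frequent reciprocal classes, + + + and k r e, are the parental types, so the F1 was + + + / k r e.
The two rarest classes, k + + and + r e, are the double crossovers. Comparing them with the parentals, only the k allele has switched, so k is the middle locus and the order is e – k – r.
Crossovers in the k–r interval produce the single-crossover classes + r + and k + e (70 + 62 = 132) plus the double crossovers (11).
RF(k–r) = (132 + 11) / 1500 = 143/1500 = 0.0953 → 9.5 centimorgans.

9.5 centimorgans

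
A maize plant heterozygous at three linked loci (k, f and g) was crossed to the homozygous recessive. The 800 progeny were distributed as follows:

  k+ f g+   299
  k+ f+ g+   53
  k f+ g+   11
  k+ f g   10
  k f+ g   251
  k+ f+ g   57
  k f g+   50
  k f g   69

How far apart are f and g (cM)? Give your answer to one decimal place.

The two most frequent reciprocal classes, k+ f g+ and k f+ g, are the parental types, so the F1 was k+ f g+ / k f+ g.
The two rarest classes, k+ f g and k f+ g+, are the double crossovers. Comparing them with the parentals, only the g allele has switched, so g is the middle locus and the order is f – g – k.
Crossovers in the f–g interval produce the single-crossover classes k+ f+ g+ and k f g (53 + 69 = 122) plus the double crossovers (21).
RF(f–g) = (122 + 21) / 800 = 143/800 = 0.1787 → 17.9 cM.

17.9 cM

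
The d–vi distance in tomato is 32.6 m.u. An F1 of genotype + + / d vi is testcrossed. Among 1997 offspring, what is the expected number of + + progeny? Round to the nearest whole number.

673

A map distance of 32.6 m.u. corresponds to a recombination frequency of 0.326.
The F1 is + + / d vi, so + + is a parental gamete class with expected frequency (1 − r)/2 = 0.674/2 = 0.3370.
Expected number = 0.3370 × 1997 = 672.99 ≈ 673.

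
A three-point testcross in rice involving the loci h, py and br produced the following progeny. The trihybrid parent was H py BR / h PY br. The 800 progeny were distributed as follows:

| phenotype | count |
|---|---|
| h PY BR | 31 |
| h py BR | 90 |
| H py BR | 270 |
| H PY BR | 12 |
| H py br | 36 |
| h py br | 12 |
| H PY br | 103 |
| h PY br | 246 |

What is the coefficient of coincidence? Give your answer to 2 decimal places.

The two rarest classes, H PY BR and h py br, are the double crossovers. Comparing them with the parentals, only the py allele has switched, so py is the middle locus and the order is br – py – h.
br–py: (67 + 24)/800 = 0.1138; py–h: (193 + 24)/800 = 0.2712.
Expected DCO frequency = 0.1138 × 0.2712 ≈ 0.03086; observed = 24/800 ≈ 0.03000.
Coefficient of coincidence = 0.03000/0.03086 ≈ 0.97.

0.97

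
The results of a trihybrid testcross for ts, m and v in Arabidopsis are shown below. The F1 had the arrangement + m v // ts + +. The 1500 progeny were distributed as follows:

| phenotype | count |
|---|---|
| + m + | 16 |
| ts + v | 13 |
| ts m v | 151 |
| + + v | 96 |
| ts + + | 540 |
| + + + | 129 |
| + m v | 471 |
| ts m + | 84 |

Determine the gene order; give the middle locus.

v

The two rarest classes, + m + and ts + v, are the double crossovers. Comparing them with the parentals, only the v allele has switched, so v is the middle locus and the order is m – v – ts.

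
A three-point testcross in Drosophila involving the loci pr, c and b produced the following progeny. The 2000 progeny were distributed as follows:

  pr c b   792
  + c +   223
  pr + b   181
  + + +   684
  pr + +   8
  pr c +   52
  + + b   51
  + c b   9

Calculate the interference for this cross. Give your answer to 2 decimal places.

The two most frequent reciprocal classes, pr c b and + + +, are the parental types, so the F1 was pr c b / + + +.
The two rarest classes, + c b and pr + +, are the double crossovers. Comparing them with the parentals, only the pr allele has switched, so pr is the middle locus and the order is c – pr – b.
c–pr: (404 + 17)/2000 = 0.2105; pr–b: (103 + 17)/2000 = 0.0600.
Expected DCO frequency = 0.2105 × 0.0600 ≈ 0.01263; observed = 17/2000 ≈ 0.00850.
Coefficient of coincidence = 0.00850/0.01263 ≈ 0.67; interference = 1 − 0.67 = 0.33.

0.33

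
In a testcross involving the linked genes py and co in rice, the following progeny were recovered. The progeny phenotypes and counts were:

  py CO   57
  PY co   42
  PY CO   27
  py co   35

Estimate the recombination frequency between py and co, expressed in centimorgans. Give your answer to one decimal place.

38.5 centimorgans

The two most frequent classes, PY co (42) and py CO (57), are the parental types, so the F1 was PY co / py CO.
The recombinant classes are PY CO and py co: 27 + 35 = 62.
Recombination frequency = 62/161 = 0.3851 ≈ 38.5%, i.e. 38.5 centimorgans.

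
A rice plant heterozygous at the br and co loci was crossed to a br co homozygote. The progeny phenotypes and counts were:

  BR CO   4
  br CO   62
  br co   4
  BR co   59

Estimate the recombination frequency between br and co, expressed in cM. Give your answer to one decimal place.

6.2 cM

The two most frequent classes, BR co (59) and br CO (62), are the parental types, so the F1 was BR co / br CO.
The recombinant classes are BR CO and br co: 4 + 4 = 8.
Recombination frequency = 8/129 = 0.0620 ≈ 6.2%, i.e. 6.2 cM.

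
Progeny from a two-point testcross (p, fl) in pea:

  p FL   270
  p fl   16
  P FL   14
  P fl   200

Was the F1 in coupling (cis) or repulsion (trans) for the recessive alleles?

The two most frequent classes are P fl (200) and p FL (270); these are the parental (non-recombinant) types.
So the F1 carried P fl on one chromosome and p FL on the other — the recessive alleles are on opposite chromosomes (trans / repulsion).

trans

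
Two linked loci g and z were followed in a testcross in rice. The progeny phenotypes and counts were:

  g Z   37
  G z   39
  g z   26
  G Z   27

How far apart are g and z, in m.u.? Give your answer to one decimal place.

41.1 m.u.

The two most frequent classes, G z (39) and g Z (37), are the parental types, so the F1 was G z / g Z.
The recombinant classes are G Z and g z: 27 + 26 = 53.
Recombination frequency = 53/129 = 0.4109 ≈ 41.1%, i.e. 41.1 m.u.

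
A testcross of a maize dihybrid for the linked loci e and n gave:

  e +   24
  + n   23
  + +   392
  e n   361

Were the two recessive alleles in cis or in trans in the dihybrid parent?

cis

The two most frequent classes are + + (392) and e n (361); these are the parental (non-recombinant) types.
So the F1 carried + + on one chromosome and e n on the other — the recessive alleles are on the same chromosome (cis / coupling).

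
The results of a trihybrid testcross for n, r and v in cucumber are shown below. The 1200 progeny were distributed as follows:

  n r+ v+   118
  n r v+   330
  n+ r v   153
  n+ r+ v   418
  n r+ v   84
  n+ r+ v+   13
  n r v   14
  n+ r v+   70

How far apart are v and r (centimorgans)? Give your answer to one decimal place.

24.8 centimorgans

The two most frequent reciprocal classes, n r v+ and n+ r+ v, are the parental types, so the F1 was n r v+ / n+ r+ v.
The two rarest classes, n r v and n+ r+ v+, are the double crossovers. Comparing them with the parentals, only the v allele has switched, so v is the middle locus and the order is r – v – n.
Crossovers in the r–v interval produce the single-crossover classes n r+ v+ and n+ r v (118 + 153 = 271) plus the double crossovers (27).
RF(r–v) = (271 + 27) / 1200 = 298/1200 = 0.2483 → 24.8 centimorgans.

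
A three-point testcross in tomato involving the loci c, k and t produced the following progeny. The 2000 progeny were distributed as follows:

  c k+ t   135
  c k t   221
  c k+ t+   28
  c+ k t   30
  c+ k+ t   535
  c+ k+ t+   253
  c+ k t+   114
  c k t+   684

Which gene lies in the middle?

k

The two most frequent reciprocal classes, c+ k+ t and c k t+, are the parental types, so the F1 was c+ k+ t / c k t+.
The two rarest classes, c+ k t and c k+ t+, are the double crossovers. Comparing them with the parentals, only the k allele has switched, so k is the middle locus and the order is c – k – t.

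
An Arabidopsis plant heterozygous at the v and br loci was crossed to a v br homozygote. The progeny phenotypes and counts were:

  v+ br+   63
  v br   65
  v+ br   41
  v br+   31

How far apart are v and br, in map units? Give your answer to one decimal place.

36.0 map units

The two most frequent classes, v+ br+ (63) and v br (65), are the parental types, so the F1 was v+ br+ / v br.
The recombinant classes are v+ br and v br+: 41 + 31 = 72.
Recombination frequency = 72/200 = 0.3600 ≈ 36.0%, i.e. 36.0 map units.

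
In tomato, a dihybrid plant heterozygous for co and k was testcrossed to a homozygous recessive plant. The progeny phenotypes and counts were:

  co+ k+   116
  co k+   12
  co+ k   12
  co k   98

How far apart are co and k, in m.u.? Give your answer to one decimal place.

The two most frequent classes, co+ k+ (116) and co k (98), are the parental types, so the F1 was co+ k+ / co k.
The recombinant classes are co+ k and co k+: 12 + 12 = 24.
Recombination frequency = 24/238 = 0.1008 ≈ 10.1%, i.e. 10.1 m.u.

10.1 m.u.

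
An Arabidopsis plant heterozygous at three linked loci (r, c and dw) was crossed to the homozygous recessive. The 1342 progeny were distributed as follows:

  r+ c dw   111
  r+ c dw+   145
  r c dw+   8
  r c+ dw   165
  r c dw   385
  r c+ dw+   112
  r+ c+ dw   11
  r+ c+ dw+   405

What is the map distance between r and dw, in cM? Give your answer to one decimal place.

18.0 cM

The two most frequent reciprocal classes, r c dw and r+ c+ dw+, are the parental types, so the F1 was r c dw / r+ c+ dw+.
The two rarest classes, r c dw+ and r+ c+ dw, are the double crossovers. Comparing them with the parentals, only the dw allele has switched, so dw is the middle locus and the order is c – dw – r.
Crossovers in the dw–r interval produce the single-crossover classes r+ c dw and r c+ dw+ (111 + 112 = 223) plus the double crossovers (19).
RF(dw–r) = (223 + 19) / 1342 = 242/1342 = 0.1803 → 18.0 cM.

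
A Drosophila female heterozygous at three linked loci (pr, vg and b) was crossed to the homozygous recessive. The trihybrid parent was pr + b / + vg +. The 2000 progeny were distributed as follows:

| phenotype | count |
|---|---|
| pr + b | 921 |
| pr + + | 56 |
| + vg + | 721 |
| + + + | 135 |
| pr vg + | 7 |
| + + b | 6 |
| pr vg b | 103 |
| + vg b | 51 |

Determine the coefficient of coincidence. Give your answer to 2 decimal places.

0.86

The two rarest classes, + + b and pr vg +, are the double crossovers. Comparing them with the parentals, only the pr allele has switched, so pr is the middle locus and the order is b – pr – vg.
b–pr: (107 + 13)/2000 = 0.0600; pr–vg: (238 + 13)/2000 = 0.1255.
Expected DCO frequency = 0.0600 × 0.1255 ≈ 0.00753; observed = 13/2000 ≈ 0.00650.
Coefficient of coincidence = 0.00650/0.00753 ≈ 0.86.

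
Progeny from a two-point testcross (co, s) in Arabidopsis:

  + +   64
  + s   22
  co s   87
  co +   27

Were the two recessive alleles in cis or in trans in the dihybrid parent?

The two most frequent classes are + + (64) and co s (87); these are the parental (non-recombinant) types.
So the F1 carried + + on one chromosome and co s on the other — the recessive alleles are on the same chromosome (cis / coupling).

cis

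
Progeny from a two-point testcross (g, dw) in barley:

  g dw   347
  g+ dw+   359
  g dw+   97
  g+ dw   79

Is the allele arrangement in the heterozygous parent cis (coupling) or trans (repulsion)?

The two most frequent classes are g+ dw+ (359) and g dw (347); these are the parental (non-recombinant) types.
So the F1 carried g+ dw+ on one chromosome and g dw on the other — the recessive alleles are on the same chromosome (cis / coupling).

cis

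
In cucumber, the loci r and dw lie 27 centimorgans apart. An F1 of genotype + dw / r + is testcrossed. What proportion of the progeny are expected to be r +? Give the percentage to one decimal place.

A map distance of 27 centimorgans corresponds to a recombination frequency of 0.270.
The F1 is + dw / r +, so r + is a parental gamete class with expected frequency (1 − r)/2 = 0.730/2 = 0.3650.
That is 0.3650 = 36.5% of the progeny.

36.5%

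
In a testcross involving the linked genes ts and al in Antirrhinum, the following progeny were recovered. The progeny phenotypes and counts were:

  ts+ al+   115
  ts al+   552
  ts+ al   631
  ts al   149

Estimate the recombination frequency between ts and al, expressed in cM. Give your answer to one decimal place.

18.2 cM

The two most frequent classes, ts+ al (631) and ts al+ (552), are the parental types, so the F1 was ts+ al / ts al+.
The recombinant classes are ts+ al+ and ts al: 115 + 149 = 264.
Recombination frequency = 264/1447 = 0.1824 ≈ 18.2%, i.e. 18.2 cM.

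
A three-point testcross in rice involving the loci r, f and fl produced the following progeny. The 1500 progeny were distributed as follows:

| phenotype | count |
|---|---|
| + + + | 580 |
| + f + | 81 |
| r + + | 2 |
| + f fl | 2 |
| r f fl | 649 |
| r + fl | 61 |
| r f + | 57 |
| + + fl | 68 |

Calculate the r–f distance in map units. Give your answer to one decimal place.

9.7 map units

The two most frequent reciprocal classes, r f fl and + + +, are the parental types, so the F1 was r f fl / + + +.
The two rarest classes, + f fl and r + +, are the double crossovers. Comparing them with the parentals, only the r allele has switched, so r is the middle locus and the order is fl – r – f.
Crossovers in the r–f interval produce the single-crossover classes r + fl and + f + (61 + 81 = 142) plus the double crossovers (4).
RF(r–f) = (142 + 4) / 1500 = 146/1500 = 0.0973 → 9.7 map units.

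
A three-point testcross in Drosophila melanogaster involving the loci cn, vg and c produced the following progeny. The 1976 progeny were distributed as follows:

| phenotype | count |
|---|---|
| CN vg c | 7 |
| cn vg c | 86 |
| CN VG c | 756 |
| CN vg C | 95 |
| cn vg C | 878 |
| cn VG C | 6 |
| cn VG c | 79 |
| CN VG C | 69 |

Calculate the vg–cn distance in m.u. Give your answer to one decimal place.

9.5 m.u.

The two most frequent reciprocal classes, cn vg C and CN VG c, are the parental types, so the F1 was cn vg C / CN VG c.
The two rarest classes, cn VG C and CN vg c, are the double crossovers. Comparing them with the parentals, only the vg allele has switched, so vg is the middle locus and the order is c – vg – cn.
Crossovers in the vg–cn interval produce the single-crossover classes CN vg C and cn VG c (95 + 79 = 174) plus the double crossovers (13).
RF(vg–cn) = (174 + 13) / 1976 = 187/1976 = 0.0946 → 9.5 m.u.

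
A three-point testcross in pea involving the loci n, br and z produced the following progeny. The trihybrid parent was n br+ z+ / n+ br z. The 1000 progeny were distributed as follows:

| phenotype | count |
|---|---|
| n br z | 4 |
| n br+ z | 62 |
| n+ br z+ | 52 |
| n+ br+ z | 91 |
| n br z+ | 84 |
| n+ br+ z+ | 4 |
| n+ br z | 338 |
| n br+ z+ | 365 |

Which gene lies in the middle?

n

The two rarest classes, n+ br+ z+ and n br z, are the double crossovers. Comparing them with the parentals, only the n allele has switched, so n is the middle locus and the order is br – n – z.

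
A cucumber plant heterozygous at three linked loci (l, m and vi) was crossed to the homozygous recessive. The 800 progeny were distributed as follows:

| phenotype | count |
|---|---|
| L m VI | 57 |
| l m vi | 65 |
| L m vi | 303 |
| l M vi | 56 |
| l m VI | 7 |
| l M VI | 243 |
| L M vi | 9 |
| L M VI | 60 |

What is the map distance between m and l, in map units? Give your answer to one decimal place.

The two most frequent reciprocal classes, l M VI and L m vi, are the parental types, so the F1 was l M VI / L m vi.
The two rarest classes, l m VI and L M vi, are the double crossovers. Comparing them with the parentals, only the m allele has switched, so m is the middle locus and the order is l – m – vi.
Crossovers in the l–m interval produce the single-crossover classes L M VI and l m vi (60 + 65 = 125) plus the double crossovers (16).
RF(l–m) = (125 + 16) / 800 = 141/800 = 0.1762 → 17.6 map units.

17.6 map units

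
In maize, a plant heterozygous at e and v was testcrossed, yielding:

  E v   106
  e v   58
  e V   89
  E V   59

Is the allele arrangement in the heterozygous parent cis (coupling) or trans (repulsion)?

trans

The two most frequent classes are E v (106) and e V (89); these are the parental (non-recombinant) types.
So the F1 carried E v on one chromosome and e V on the other — the recessive alleles are on opposite chromosomes (trans / repulsion).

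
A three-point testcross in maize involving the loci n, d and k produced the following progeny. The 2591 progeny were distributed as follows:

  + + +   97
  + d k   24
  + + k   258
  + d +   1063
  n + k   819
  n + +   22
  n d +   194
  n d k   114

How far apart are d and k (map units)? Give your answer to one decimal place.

The two most frequent reciprocal classes, + d + and n + k, are the parental types, so the F1 was + d + / n + k.
The two rarest classes, + d k and n + +, are the double crossovers. Comparing them with the parentals, only the k allele has switched, so k is the middle locus and the order is n – k – d.
Crossovers in the k–d interval produce the single-crossover classes + + + and n d k (97 + 114 = 211) plus the double crossovers (46).
RF(k–d) = (211 + 46) / 2591 = 257/2591 = 0.0992 → 9.9 map units.

9.9 map units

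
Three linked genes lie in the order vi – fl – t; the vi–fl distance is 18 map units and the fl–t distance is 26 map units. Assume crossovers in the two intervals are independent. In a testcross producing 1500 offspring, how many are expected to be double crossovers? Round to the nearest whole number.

Map distances give recombination frequencies of 0.180 and 0.260 for the two intervals.
With no interference, expected double-crossover frequency = 0.180 × 0.260 = 0.04680.
Expected number = 0.04680 × 1500 = 70.20 ≈ 70.

70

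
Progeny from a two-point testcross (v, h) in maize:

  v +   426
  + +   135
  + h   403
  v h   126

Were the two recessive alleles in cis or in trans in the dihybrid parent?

The two most frequent classes are + h (403) and v + (426); these are the parental (non-recombinant) types.
So the F1 carried + h on one chromosome and v + on the other — the recessive alleles are on opposite chromosomes (trans / repulsion).

trans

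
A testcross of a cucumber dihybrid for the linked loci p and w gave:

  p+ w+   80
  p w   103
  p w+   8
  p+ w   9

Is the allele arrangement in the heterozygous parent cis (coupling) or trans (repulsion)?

The two most frequent classes are p+ w+ (80) and p w (103); these are the parental (non-recombinant) types.
So the F1 carried p+ w+ on one chromosome and p w on the other — the recessive alleles are on the same chromosome (cis / coupling).

cis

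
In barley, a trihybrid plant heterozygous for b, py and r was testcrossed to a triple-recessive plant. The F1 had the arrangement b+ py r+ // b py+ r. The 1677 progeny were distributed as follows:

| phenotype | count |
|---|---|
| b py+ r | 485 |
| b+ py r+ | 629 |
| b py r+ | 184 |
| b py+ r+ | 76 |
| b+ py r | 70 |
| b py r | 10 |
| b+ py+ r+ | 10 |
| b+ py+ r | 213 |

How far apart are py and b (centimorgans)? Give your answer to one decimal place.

24.9 centimorgans

The two rarest classes, b+ py+ r+ and b py r, are the double crossovers. Comparing them with the parentals, only the py allele has switched, so py is the middle locus and the order is r – py – b.
Crossovers in the py–b interval produce the single-crossover classes b py r+ and b+ py+ r (184 + 213 = 397) plus the double crossovers (20).
RF(py–b) = (397 + 20) / 1677 = 417/1677 = 0.2487 → 24.9 centimorgans.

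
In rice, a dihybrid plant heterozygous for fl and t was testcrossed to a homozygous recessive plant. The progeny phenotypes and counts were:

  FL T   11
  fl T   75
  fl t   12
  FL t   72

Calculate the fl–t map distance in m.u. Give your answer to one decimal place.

13.5 m.u.

The two most frequent classes, FL t (72) and fl T (75), are the parental types, so the F1 was FL t / fl T.
The recombinant classes are FL T and fl t: 11 + 12 = 23.
Recombination frequency = 23/170 = 0.1353 ≈ 13.5%, i.e. 13.5 m.u.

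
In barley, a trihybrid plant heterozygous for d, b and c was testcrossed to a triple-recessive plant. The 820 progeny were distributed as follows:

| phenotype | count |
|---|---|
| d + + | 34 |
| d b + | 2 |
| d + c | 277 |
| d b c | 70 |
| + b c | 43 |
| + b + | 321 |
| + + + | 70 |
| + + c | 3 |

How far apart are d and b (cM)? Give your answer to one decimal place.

17.7 cM

The two most frequent reciprocal classes, d + c and + b +, are the parental types, so the F1 was d + c / + b +.
The two rarest classes, + + c and d b +, are the double crossovers. Comparing them with the parentals, only the d allele has switched, so d is the middle locus and the order is b – d – c.
Crossovers in the b–d interval produce the single-crossover classes d b c and + + + (70 + 70 = 140) plus the double crossovers (5).
RF(b–d) = (140 + 5) / 820 = 145/820 = 0.1768 → 17.7 cM.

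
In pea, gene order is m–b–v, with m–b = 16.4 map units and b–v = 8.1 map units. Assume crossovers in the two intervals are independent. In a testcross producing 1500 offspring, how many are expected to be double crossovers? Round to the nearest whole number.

20

Map distances give recombination frequencies of 0.164 and 0.081 for the two intervals.
With no interference, expected double-crossover frequency = 0.164 × 0.081 = 0.01328.
Expected number = 0.01328 × 1500 = 19.93 ≈ 20.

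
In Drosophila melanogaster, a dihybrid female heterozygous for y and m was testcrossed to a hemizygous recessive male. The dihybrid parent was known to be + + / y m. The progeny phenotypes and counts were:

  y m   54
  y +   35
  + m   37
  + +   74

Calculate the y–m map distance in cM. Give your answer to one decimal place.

36.0 cM

The recombinant classes are + m and y +: 37 + 35 = 72.
Recombination frequency = 72/200 = 0.3600 ≈ 36.0%, i.e. 36.0 cM.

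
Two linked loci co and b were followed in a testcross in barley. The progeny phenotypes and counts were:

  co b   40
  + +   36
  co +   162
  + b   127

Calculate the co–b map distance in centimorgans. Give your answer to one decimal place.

20.8 centimorgans

The two most frequent classes, + b (127) and co + (162), are the parental types, so the F1 was + b / co +.
The recombinant classes are + + and co b: 36 + 40 = 76.
Recombination frequency = 76/365 = 0.2082 ≈ 20.8%, i.e. 20.8 centimorgans.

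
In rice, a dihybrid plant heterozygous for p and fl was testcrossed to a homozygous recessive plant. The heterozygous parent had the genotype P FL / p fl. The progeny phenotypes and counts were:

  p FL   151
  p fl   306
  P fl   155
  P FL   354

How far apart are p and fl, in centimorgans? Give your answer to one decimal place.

The recombinant classes are P fl and p FL: 155 + 151 = 306.
Recombination frequency = 306/966 = 0.3168 ≈ 31.7%, i.e. 31.7 centimorgans.

31.7 centimorgans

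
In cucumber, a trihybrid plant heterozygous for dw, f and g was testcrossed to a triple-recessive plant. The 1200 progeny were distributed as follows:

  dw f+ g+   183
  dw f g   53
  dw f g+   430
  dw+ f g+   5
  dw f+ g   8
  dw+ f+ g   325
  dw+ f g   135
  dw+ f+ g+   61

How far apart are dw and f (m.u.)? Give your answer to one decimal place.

27.6 m.u.

The two most frequent reciprocal classes, dw f g+ and dw+ f+ g, are the parental types, so the F1 was dw f g+ / dw+ f+ g.
The two rarest classes, dw+ f g+ and dw f+ g, are the double crossovers. Comparing them with the parentals, only the dw allele has switched, so dw is the middle locus and the order is f – dw – g.
Crossovers in the f–dw interval produce the single-crossover classes dw f+ g+ and dw+ f g (183 + 135 = 318) plus the double crossovers (13).
RF(f–dw) = (318 + 13) / 1200 = 331/1200 = 0.2758 → 27.6 m.u.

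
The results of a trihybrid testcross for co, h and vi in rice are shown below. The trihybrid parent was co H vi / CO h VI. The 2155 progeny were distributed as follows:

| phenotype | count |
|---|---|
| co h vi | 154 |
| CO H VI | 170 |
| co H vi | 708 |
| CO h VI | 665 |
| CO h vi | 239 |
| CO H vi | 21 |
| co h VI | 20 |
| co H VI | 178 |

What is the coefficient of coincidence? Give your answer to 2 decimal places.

The two rarest classes, CO H vi and co h VI, are the double crossovers. Comparing them with the parentals, only the co allele has switched, so co is the middle locus and the order is h – co – vi.
h–co: (324 + 41)/2155 = 0.1694; co–vi: (417 + 41)/2155 = 0.2125.
Expected DCO frequency = 0.1694 × 0.2125 ≈ 0.03600; observed = 41/2155 ≈ 0.01903.
Coefficient of coincidence = 0.01903/0.03600 ≈ 0.53.

0.53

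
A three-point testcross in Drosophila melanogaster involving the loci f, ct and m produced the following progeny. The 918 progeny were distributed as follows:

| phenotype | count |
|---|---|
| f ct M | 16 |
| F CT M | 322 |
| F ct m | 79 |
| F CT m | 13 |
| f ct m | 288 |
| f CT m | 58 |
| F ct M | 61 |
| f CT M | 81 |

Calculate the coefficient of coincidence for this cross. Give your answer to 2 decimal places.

0.95

The two most frequent reciprocal classes, f ct m and F CT M, are the parental types, so the F1 was f ct m / F CT M.
The two rarest classes, f ct M and F CT m, are the double crossovers. Comparing them with the parentals, only the m allele has switched, so m is the middle locus and the order is ct – m – f.
ct–m: (119 + 29)/918 = 0.1612; m–f: (160 + 29)/918 = 0.2059.
Expected DCO frequency = 0.1612 × 0.2059 ≈ 0.03319; observed = 29/918 ≈ 0.03159.
Coefficient of coincidence = 0.03159/0.03319 ≈ 0.95.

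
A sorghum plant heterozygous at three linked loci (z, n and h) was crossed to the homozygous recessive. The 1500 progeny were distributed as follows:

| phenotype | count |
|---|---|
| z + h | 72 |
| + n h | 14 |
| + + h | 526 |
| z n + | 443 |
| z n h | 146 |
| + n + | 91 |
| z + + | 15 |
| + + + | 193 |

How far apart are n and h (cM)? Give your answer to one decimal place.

24.5 cM

The two most frequent reciprocal classes, z n + and + + h, are the parental types, so the F1 was z n + / + + h.
The two rarest classes, z + + and + n h, are the double crossovers. Comparing them with the parentals, only the n allele has switched, so n is the middle locus and the order is z – n – h.
Crossovers in the n–h interval produce the single-crossover classes z n h and + + + (146 + 193 = 339) plus the double crossovers (29).
RF(n–h) = (339 + 29) / 1500 = 368/1500 = 0.2453 → 24.5 cM.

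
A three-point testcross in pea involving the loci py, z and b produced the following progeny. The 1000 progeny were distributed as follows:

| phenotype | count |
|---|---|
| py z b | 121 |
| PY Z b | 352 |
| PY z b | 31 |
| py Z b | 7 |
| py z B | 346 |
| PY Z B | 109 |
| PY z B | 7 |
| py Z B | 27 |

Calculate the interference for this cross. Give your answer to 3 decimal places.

The two most frequent reciprocal classes, PY Z b and py z B, are the parental types, so the F1 was PY Z b / py z B.
The two rarest classes, py Z b and PY z B, are the double crossovers. Comparing them with the parentals, only the py allele has switched, so py is the middle locus and the order is z – py – b.
z–py: (58 + 14)/1000 = 0.0720; py–b: (230 + 14)/1000 = 0.2440.
Expected DCO frequency = 0.0720 × 0.2440 ≈ 0.01757; observed = 14/1000 ≈ 0.01400.
Coefficient of coincidence = 0.01400/0.01757 ≈ 0.797; interference = 1 − 0.797 = 0.203.

0.203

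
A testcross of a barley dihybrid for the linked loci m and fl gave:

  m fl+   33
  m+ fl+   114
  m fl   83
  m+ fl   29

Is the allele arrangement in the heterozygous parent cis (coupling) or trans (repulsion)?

cis

The two most frequent classes are m+ fl+ (114) and m fl (83); these are the parental (non-recombinant) types.
So the F1 carried m+ fl+ on one chromosome and m fl on the other — the recessive alleles are on the same chromosome (cis / coupling).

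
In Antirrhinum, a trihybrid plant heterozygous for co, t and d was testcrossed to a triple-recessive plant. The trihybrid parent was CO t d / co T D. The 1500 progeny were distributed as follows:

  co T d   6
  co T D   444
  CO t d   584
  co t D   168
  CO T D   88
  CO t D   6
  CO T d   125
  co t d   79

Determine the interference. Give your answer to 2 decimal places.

The two rarest classes, CO t D and co T d, are the double crossovers. Comparing them with the parentals, only the d allele has switched, so d is the middle locus and the order is co – d – t.
co–d: (167 + 12)/1500 = 0.1193; d–t: (293 + 12)/1500 = 0.2033.
Expected DCO frequency = 0.1193 × 0.2033 ≈ 0.02425; observed = 12/1500 ≈ 0.00800.
Coefficient of coincidence = 0.00800/0.02425 ≈ 0.33; interference = 1 − 0.33 = 0.67.

0.67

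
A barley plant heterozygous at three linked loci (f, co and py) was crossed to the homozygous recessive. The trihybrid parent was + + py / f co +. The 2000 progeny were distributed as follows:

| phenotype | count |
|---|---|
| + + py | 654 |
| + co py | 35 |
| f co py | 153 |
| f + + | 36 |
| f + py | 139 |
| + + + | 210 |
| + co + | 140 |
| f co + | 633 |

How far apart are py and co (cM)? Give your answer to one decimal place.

The two rarest classes, + co py and f + +, are the double crossovers. Comparing them with the parentals, only the co allele has switched, so co is the middle locus and the order is f – co – py.
Crossovers in the co–py interval produce the single-crossover classes + + + and f co py (210 + 153 = 363) plus the double crossovers (71).
RF(co–py) = (363 + 71) / 2000 = 434/2000 = 0.2170 → 21.7 cM.

21.7 cM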